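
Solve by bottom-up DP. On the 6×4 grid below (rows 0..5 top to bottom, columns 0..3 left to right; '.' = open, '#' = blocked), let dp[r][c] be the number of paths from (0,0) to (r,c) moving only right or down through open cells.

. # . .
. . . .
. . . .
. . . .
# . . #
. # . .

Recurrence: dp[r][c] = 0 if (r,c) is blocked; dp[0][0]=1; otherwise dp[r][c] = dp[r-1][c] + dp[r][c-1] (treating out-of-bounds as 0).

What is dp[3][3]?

10

r\c   0   1   2   3
  0   1   0   0   0
  1   1   1   1   1
  2   1   2   3   4
  3   1   3   6  10
  4   0   3   9   0
  5   0   0   9   9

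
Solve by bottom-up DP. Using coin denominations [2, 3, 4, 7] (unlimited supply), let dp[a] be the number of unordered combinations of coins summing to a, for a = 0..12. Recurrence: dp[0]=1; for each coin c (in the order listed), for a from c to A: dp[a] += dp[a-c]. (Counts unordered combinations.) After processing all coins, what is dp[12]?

after  coin     0     1     2     3     4     5     6     7     8     9    10    11    12
          2     1     0     1     0     1     0     1     0     1     0     1     0     1
          3     1     0     1     1     1     1     2     1     2     2     2     2     3
          4     1     0     1     1     2     1     3     2     4     3     5     4     7
          7     1     0     1     1     2     1     3     3     4     4     6     6     8

8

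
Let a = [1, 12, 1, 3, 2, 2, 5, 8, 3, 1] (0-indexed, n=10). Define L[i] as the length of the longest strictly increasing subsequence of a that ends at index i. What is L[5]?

   i    0    1    2    3    4    5    6    7    8    9
a[i]    1   12    1    3    2    2    5    8    3    1
L[i]    1    2    1    2    2    2    3    4    3    1

2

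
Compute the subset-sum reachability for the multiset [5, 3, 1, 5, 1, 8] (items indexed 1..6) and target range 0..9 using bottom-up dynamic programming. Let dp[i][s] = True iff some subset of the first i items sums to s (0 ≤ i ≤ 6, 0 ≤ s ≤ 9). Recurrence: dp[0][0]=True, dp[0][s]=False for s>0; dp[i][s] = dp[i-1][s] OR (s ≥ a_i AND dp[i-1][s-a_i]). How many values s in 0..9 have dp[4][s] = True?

i\s   0   1   2   3   4   5   6   7   8   9
  0   T   F   F   F   F   F   F   F   F   F
  1   T   F   F   F   F   T   F   F   F   F
  2   T   F   F   T   F   T   F   F   T   F
  3   T   T   F   T   T   T   T   F   T   T
  4   T   T   F   T   T   T   T   F   T   T
  5   T   T   T   T   T   T   T   T   T   T
  6   T   T   T   T   T   T   T   T   T   T

8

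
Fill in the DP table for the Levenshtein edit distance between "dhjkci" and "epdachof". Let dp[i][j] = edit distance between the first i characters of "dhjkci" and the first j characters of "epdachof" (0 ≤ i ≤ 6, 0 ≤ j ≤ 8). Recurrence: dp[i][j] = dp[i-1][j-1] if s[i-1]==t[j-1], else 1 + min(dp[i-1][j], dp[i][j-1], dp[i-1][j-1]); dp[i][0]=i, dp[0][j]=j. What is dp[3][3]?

3

   ''  e  p  d  a  c  h  o  f
''  0  1  2  3  4  5  6  7  8
 d  1  1  2  2  3  4  5  6  7
 h  2  2  2  3  3  4  4  5  6
 j  3  3  3  3  4  4  5  5  6
 k  4  4  4  4  4  5  5  6  6
 c  5  5  5  5  5  4  5  6  7
 i  6  6  6  6  6  5  5  6  7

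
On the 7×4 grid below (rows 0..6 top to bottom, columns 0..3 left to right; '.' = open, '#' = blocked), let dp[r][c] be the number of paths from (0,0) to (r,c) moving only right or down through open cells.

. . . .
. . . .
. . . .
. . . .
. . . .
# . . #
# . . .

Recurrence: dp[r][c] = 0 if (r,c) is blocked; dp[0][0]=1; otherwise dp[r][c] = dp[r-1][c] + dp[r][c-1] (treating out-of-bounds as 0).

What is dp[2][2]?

6

r\c   0   1   2   3
  0   1   1   1   1
  1   1   2   3   4
  2   1   3   6  10
  3   1   4  10  20
  4   1   5  15  35
  5   0   5  20   0
  6   0   5  25  25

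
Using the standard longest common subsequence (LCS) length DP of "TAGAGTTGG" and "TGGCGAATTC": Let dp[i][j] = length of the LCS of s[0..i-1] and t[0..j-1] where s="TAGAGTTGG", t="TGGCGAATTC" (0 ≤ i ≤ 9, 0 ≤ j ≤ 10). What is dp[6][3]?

3

   ''  T  G  G  C  G  A  A  T  T  C
''  0  0  0  0  0  0  0  0  0  0  0
 T  0  1  1  1  1  1  1  1  1  1  1
 A  0  1  1  1  1  1  2  2  2  2  2
 G  0  1  2  2  2  2  2  2  2  2  2
 A  0  1  2  2  2  2  3  3  3  3  3
 G  0  1  2  3  3  3  3  3  3  3  3
 T  0  1  2  3  3  3  3  3  4  4  4
 T  0  1  2  3  3  3  3  3  4  5  5
 G  0  1  2  3  3  4  4  4  4  5  5
 G  0  1  2  3  3  4  4  4  4  5  5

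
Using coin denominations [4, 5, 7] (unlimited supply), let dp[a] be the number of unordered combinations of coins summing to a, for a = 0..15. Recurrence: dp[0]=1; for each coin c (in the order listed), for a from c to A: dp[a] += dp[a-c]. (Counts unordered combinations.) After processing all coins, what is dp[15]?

after  coin     0     1     2     3     4     5     6     7     8     9    10    11    12    13    14    15
          4     1     0     0     0     1     0     0     0     1     0     0     0     1     0     0     0
          5     1     0     0     0     1     1     0     0     1     1     1     0     1     1     1     1
          7     1     0     0     0     1     1     0     1     1     1     1     1     2     1     2     2

2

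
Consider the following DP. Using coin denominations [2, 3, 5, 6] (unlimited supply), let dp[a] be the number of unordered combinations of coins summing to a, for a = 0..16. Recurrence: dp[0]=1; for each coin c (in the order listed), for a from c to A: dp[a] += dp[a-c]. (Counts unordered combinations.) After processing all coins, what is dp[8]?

after  coin     0     1     2     3     4     5     6     7     8     9    10    11    12    13    14    15    16
          2     1     0     1     0     1     0     1     0     1     0     1     0     1     0     1     0     1
          3     1     0     1     1     1     1     2     1     2     2     2     2     3     2     3     3     3
          5     1     0     1     1     1     2     2     2     3     3     4     4     5     5     6     7     7
          6     1     0     1     1     1     2     3     2     4     4     5     6     8     7    10    11    12

4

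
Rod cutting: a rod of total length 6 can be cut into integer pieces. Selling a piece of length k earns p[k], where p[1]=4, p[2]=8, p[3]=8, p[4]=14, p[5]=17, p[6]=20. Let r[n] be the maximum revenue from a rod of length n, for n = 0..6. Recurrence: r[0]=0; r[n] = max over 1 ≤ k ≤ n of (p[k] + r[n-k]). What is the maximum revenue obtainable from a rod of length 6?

   n    0    1    2    3    4    5    6
r[n]    0    4    8   12   16   20   24

24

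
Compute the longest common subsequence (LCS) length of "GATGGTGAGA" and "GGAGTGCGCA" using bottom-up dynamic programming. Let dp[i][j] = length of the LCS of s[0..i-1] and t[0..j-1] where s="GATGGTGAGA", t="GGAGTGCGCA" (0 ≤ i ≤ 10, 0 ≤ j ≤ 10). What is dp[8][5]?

4

   ''  G  G  A  G  T  G  C  G  C  A
''  0  0  0  0  0  0  0  0  0  0  0
 G  0  1  1  1  1  1  1  1  1  1  1
 A  0  1  1  2  2  2  2  2  2  2  2
 T  0  1  1  2  2  3  3  3  3  3  3
 G  0  1  2  2  3  3  4  4  4  4  4
 G  0  1  2  2  3  3  4  4  5  5  5
 T  0  1  2  2  3  4  4  4  5  5  5
 G  0  1  2  2  3  4  5  5  5  5  5
 A  0  1  2  3  3  4  5  5  5  5  6
 G  0  1  2  3  4  4  5  5  6  6  6
 A  0  1  2  3  4  4  5  5  6  6  7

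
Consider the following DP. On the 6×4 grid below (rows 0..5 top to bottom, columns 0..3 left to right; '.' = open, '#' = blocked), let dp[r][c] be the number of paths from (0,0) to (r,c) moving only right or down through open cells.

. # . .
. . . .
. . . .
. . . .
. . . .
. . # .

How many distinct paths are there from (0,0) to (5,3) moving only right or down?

20

r\c   0   1   2   3
  0   1   0   0   0
  1   1   1   1   1
  2   1   2   3   4
  3   1   3   6  10
  4   1   4  10  20
  5   1   5   0  20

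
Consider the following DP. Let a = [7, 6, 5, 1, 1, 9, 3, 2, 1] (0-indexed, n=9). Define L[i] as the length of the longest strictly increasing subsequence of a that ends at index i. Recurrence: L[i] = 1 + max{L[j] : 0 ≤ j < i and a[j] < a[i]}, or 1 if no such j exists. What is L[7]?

2

   i    0    1    2    3    4    5    6    7    8
a[i]    7    6    5    1    1    9    3    2    1
L[i]    1    1    1    1    1    2    2    2    1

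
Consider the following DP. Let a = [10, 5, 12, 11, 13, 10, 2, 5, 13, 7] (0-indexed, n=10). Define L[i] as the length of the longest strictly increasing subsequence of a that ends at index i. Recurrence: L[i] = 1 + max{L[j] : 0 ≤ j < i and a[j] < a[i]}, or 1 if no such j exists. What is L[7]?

   i    0    1    2    3    4    5    6    7    8    9
a[i]   10    5   12   11   13   10    2    5   13    7
L[i]    1    1    2    2    3    2    1    2    3    3

2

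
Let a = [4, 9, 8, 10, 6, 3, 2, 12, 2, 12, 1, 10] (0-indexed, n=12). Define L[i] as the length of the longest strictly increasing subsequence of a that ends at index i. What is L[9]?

   i    0    1    2    3    4    5    6    7    8    9   10   11
a[i]    4    9    8   10    6    3    2   12    2   12    1   10
L[i]    1    2    2    3    2    1    1    4    1    4    1    3

4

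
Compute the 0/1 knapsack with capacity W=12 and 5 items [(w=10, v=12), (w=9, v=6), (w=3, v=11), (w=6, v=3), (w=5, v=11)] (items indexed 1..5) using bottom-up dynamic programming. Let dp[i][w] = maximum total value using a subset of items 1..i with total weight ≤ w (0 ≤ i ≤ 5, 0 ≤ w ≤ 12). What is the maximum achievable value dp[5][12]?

i\w   0   1   2   3   4   5   6   7   8   9  10  11  12
  0   0   0   0   0   0   0   0   0   0   0   0   0   0
  1   0   0   0   0   0   0   0   0   0   0  12  12  12
  2   0   0   0   0   0   0   0   0   0   6  12  12  12
  3   0   0   0  11  11  11  11  11  11  11  12  12  17
  4   0   0   0  11  11  11  11  11  11  14  14  14  17
  5   0   0   0  11  11  11  11  11  22  22  22  22  22

22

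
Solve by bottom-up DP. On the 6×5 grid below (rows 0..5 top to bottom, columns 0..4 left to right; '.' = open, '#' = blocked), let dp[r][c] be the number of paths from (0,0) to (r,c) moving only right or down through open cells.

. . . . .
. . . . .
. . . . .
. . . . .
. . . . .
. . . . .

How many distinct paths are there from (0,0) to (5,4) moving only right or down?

r\c   0   1   2   3   4
  0   1   1   1   1   1
  1   1   2   3   4   5
  2   1   3   6  10  15
  3   1   4  10  20  35
  4   1   5  15  35  70
  5   1   6  21  56 126

126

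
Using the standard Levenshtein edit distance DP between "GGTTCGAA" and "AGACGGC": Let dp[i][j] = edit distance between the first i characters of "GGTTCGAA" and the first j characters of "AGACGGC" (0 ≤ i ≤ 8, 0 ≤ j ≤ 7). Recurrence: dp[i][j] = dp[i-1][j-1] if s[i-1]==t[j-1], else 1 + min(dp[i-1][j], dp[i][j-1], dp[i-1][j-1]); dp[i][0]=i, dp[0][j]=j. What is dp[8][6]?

   ''  A  G  A  C  G  G  C
''  0  1  2  3  4  5  6  7
 G  1  1  1  2  3  4  5  6
 G  2  2  1  2  3  3  4  5
 T  3  3  2  2  3  4  4  5
 T  4  4  3  3  3  4  5  5
 C  5  5  4  4  3  4  5  5
 G  6  6  5  5  4  3  4  5
 A  7  6  6  5  5  4  4  5
 A  8  7  7  6  6  5  5  5

5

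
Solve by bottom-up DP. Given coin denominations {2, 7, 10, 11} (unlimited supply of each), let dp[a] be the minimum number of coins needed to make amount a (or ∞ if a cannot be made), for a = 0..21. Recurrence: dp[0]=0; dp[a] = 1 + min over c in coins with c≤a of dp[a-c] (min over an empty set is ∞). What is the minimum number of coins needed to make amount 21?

 a  0  1  2  3  4  5  6  7  8  9 10 11 12 13 14 15 16 17 18 19 20 21
dp  0  -  1  -  2  -  3  1  4  2  1  1  2  2  2  3  3  2  2  3  2  2
(- denotes ∞ / unreachable)

2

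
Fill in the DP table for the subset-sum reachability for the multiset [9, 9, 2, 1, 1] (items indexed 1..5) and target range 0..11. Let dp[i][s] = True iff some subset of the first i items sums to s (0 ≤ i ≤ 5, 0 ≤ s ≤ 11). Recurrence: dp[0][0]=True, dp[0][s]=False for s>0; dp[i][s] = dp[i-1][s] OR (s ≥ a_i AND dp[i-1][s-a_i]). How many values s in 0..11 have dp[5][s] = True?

8

i\s   0   1   2   3   4   5   6   7   8   9  10  11
  0   T   F   F   F   F   F   F   F   F   F   F   F
  1   T   F   F   F   F   F   F   F   F   T   F   F
  2   T   F   F   F   F   F   F   F   F   T   F   F
  3   T   F   T   F   F   F   F   F   F   T   F   T
  4   T   T   T   T   F   F   F   F   F   T   T   T
  5   T   T   T   T   T   F   F   F   F   T   T   T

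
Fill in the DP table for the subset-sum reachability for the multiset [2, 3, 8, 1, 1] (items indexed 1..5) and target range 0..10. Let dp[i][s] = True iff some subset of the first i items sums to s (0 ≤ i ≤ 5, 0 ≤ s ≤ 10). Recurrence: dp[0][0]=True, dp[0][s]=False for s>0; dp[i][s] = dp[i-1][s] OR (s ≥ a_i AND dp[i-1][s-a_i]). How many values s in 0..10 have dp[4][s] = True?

i\s   0   1   2   3   4   5   6   7   8   9  10
  0   T   F   F   F   F   F   F   F   F   F   F
  1   T   F   T   F   F   F   F   F   F   F   F
  2   T   F   T   T   F   T   F   F   F   F   F
  3   T   F   T   T   F   T   F   F   T   F   T
  4   T   T   T   T   T   T   T   F   T   T   T
  5   T   T   T   T   T   T   T   T   T   T   T

10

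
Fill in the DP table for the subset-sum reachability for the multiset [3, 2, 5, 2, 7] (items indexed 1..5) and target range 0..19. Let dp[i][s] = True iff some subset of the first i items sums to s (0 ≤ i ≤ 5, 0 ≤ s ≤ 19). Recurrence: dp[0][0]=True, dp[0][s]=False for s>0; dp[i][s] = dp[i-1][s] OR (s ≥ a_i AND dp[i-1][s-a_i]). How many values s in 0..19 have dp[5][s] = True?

16

i\s   0   1   2   3   4   5   6   7   8   9  10  11  12  13  14  15  16  17  18  19
  0   T   F   F   F   F   F   F   F   F   F   F   F   F   F   F   F   F   F   F   F
  1   T   F   F   T   F   F   F   F   F   F   F   F   F   F   F   F   F   F   F   F
  2   T   F   T   T   F   T   F   F   F   F   F   F   F   F   F   F   F   F   F   F
  3   T   F   T   T   F   T   F   T   T   F   T   F   F   F   F   F   F   F   F   F
  4   T   F   T   T   T   T   F   T   T   T   T   F   T   F   F   F   F   F   F   F
  5   T   F   T   T   T   T   F   T   T   T   T   T   T   F   T   T   T   T   F   T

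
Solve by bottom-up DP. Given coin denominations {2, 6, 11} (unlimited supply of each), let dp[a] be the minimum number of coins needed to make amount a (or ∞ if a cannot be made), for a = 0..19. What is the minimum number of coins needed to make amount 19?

3

 a  0  1  2  3  4  5  6  7  8  9 10 11 12 13 14 15 16 17 18 19
dp  0  -  1  -  2  -  1  -  2  -  3  1  2  2  3  3  4  2  3  3
(- denotes ∞ / unreachable)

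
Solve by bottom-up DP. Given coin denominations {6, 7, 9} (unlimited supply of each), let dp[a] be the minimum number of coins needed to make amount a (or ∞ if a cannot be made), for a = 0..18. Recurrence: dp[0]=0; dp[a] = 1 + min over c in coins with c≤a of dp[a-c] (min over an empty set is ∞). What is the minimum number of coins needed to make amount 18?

 a  0  1  2  3  4  5  6  7  8  9 10 11 12 13 14 15 16 17 18
dp  0  -  -  -  -  -  1  1  -  1  -  -  2  2  2  2  2  -  2
(- denotes ∞ / unreachable)

2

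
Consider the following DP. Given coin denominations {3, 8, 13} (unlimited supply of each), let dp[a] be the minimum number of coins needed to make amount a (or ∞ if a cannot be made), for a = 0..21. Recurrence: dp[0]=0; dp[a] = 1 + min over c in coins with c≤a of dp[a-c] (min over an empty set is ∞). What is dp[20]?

5

 a  0  1  2  3  4  5  6  7  8  9 10 11 12 13 14 15 16 17 18 19 20 21
dp  0  -  -  1  -  -  2  -  1  3  -  2  4  1  3  5  2  4  6  3  5  2
(- denotes ∞ / unreachable)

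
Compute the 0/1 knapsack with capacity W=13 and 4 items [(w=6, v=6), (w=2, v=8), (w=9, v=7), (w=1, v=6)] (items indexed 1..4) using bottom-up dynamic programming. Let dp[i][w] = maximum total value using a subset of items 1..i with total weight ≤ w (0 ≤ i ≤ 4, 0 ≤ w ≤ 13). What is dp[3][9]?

i\w   0   1   2   3   4   5   6   7   8   9  10  11  12  13
  0   0   0   0   0   0   0   0   0   0   0   0   0   0   0
  1   0   0   0   0   0   0   6   6   6   6   6   6   6   6
  2   0   0   8   8   8   8   8   8  14  14  14  14  14  14
  3   0   0   8   8   8   8   8   8  14  14  14  15  15  15
  4   0   6   8  14  14  14  14  14  14  20  20  20  21  21

14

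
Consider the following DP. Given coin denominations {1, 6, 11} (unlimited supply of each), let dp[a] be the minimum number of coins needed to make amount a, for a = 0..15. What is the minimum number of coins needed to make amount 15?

5

 a  0  1  2  3  4  5  6  7  8  9 10 11 12 13 14 15
dp  0  1  2  3  4  5  1  2  3  4  5  1  2  3  4  5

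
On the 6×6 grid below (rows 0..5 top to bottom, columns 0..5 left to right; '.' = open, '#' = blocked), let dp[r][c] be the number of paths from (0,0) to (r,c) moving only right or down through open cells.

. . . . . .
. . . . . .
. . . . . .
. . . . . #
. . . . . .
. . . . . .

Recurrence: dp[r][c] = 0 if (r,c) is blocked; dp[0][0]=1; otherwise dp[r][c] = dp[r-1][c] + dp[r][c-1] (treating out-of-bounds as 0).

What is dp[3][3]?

20

r\c   0   1   2   3   4   5
  0   1   1   1   1   1   1
  1   1   2   3   4   5   6
  2   1   3   6  10  15  21
  3   1   4  10  20  35   0
  4   1   5  15  35  70  70
  5   1   6  21  56 126 196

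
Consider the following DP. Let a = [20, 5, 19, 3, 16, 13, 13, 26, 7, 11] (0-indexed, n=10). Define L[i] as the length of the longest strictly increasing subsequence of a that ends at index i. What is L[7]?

   i    0    1    2    3    4    5    6    7    8    9
a[i]   20    5   19    3   16   13   13   26    7   11
L[i]    1    1    2    1    2    2    2    3    2    3

3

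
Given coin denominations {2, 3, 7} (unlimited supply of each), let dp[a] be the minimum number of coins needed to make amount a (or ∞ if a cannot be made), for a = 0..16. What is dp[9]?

 a  0  1  2  3  4  5  6  7  8  9 10 11 12 13 14 15 16
dp  0  -  1  1  2  2  2  1  3  2  2  3  3  3  2  4  3
(- denotes ∞ / unreachable)

2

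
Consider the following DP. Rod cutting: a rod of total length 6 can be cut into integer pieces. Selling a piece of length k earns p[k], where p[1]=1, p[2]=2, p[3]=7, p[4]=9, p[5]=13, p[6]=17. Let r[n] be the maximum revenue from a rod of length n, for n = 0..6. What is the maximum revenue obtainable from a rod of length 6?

17

   n    0    1    2    3    4    5    6
r[n]    0    1    2    7    9   13   17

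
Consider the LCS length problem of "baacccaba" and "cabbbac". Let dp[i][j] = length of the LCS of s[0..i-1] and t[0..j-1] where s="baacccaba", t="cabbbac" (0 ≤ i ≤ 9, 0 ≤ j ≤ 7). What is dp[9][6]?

   ''  c  a  b  b  b  a  c
''  0  0  0  0  0  0  0  0
 b  0  0  0  1  1  1  1  1
 a  0  0  1  1  1  1  2  2
 a  0  0  1  1  1  1  2  2
 c  0  1  1  1  1  1  2  3
 c  0  1  1  1  1  1  2  3
 c  0  1  1  1  1  1  2  3
 a  0  1  2  2  2  2  2  3
 b  0  1  2  3  3  3  3  3
 a  0  1  2  3  3  3  4  4

4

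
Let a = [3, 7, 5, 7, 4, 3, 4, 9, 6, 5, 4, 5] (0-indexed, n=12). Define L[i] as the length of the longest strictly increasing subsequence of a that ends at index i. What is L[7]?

4

   i    0    1    2    3    4    5    6    7    8    9   10   11
a[i]    3    7    5    7    4    3    4    9    6    5    4    5
L[i]    1    2    2    3    2    1    2    4    3    3    2    3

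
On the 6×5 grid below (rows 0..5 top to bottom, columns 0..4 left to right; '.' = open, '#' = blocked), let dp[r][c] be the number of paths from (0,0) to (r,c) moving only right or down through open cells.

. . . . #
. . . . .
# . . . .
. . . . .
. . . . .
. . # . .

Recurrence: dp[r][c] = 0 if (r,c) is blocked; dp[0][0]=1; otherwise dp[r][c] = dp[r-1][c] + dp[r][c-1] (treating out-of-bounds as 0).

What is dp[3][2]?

7

r\c   0   1   2   3   4
  0   1   1   1   1   0
  1   1   2   3   4   4
  2   0   2   5   9  13
  3   0   2   7  16  29
  4   0   2   9  25  54
  5   0   2   0  25  79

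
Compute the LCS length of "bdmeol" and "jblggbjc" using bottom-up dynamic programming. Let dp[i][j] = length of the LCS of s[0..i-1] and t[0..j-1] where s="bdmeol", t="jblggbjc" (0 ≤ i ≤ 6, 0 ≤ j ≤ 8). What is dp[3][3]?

   ''  j  b  l  g  g  b  j  c
''  0  0  0  0  0  0  0  0  0
 b  0  0  1  1  1  1  1  1  1
 d  0  0  1  1  1  1  1  1  1
 m  0  0  1  1  1  1  1  1  1
 e  0  0  1  1  1  1  1  1  1
 o  0  0  1  1  1  1  1  1  1
 l  0  0  1  2  2  2  2  2  2

1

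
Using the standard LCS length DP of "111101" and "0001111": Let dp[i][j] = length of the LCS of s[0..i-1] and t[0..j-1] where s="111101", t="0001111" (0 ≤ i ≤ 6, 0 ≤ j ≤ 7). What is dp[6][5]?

2

   ''  0  0  0  1  1  1  1
''  0  0  0  0  0  0  0  0
 1  0  0  0  0  1  1  1  1
 1  0  0  0  0  1  2  2  2
 1  0  0  0  0  1  2  3  3
 1  0  0  0  0  1  2  3  4
 0  0  1  1  1  1  2  3  4
 1  0  1  1  1  2  2  3  4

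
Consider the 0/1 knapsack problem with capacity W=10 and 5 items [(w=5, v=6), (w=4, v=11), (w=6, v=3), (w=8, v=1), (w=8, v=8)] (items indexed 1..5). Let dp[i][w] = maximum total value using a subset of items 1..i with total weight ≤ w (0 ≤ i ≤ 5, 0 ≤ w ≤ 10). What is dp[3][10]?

i\w   0   1   2   3   4   5   6   7   8   9  10
  0   0   0   0   0   0   0   0   0   0   0   0
  1   0   0   0   0   0   6   6   6   6   6   6
  2   0   0   0   0  11  11  11  11  11  17  17
  3   0   0   0   0  11  11  11  11  11  17  17
  4   0   0   0   0  11  11  11  11  11  17  17
  5   0   0   0   0  11  11  11  11  11  17  17

17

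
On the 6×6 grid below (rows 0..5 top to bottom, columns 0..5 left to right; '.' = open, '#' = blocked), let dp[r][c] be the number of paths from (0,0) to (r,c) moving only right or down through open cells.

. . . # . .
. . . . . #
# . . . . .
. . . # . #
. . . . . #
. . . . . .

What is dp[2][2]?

5

r\c   0   1   2   3   4   5
  0   1   1   1   0   0   0
  1   1   2   3   3   3   0
  2   0   2   5   8  11  11
  3   0   2   7   0  11   0
  4   0   2   9   9  20   0
  5   0   2  11  20  40  40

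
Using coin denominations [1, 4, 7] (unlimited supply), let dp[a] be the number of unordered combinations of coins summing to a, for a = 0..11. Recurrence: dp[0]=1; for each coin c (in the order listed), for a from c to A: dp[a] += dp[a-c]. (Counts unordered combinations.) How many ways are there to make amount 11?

5

after  coin     0     1     2     3     4     5     6     7     8     9    10    11
          1     1     1     1     1     1     1     1     1     1     1     1     1
          4     1     1     1     1     2     2     2     2     3     3     3     3
          7     1     1     1     1     2     2     2     3     4     4     4     5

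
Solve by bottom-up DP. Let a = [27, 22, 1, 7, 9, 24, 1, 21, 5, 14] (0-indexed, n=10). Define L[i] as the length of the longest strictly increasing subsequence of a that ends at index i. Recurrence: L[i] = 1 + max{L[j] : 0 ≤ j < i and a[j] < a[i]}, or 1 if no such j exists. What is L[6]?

1

   i    0    1    2    3    4    5    6    7    8    9
a[i]   27   22    1    7    9   24    1   21    5   14
L[i]    1    1    1    2    3    4    1    4    2    4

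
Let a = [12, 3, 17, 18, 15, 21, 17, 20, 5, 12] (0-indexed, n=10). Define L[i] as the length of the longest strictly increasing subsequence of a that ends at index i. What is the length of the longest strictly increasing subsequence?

   i    0    1    2    3    4    5    6    7    8    9
a[i]   12    3   17   18   15   21   17   20    5   12
L[i]    1    1    2    3    2    4    3    4    2    3

4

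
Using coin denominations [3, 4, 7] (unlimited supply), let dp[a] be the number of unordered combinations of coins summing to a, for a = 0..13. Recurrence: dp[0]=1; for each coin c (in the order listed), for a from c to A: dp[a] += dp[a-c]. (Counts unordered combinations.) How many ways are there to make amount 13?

2

after  coin     0     1     2     3     4     5     6     7     8     9    10    11    12    13
          3     1     0     0     1     0     0     1     0     0     1     0     0     1     0
          4     1     0     0     1     1     0     1     1     1     1     1     1     2     1
          7     1     0     0     1     1     0     1     2     1     1     2     2     2     2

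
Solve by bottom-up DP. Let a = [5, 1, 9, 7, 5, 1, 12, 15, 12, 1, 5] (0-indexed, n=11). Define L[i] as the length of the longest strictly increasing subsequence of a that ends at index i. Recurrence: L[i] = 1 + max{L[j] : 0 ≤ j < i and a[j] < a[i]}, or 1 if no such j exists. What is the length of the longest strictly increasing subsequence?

4

   i    0    1    2    3    4    5    6    7    8    9   10
a[i]    5    1    9    7    5    1   12   15   12    1    5
L[i]    1    1    2    2    2    1    3    4    3    1    2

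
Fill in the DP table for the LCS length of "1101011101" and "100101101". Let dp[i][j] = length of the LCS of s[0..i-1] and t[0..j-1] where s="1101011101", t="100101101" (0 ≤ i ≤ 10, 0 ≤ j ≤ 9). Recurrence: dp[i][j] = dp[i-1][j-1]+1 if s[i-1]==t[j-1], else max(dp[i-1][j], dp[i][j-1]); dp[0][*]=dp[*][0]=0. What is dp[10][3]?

3

   ''  1  0  0  1  0  1  1  0  1
''  0  0  0  0  0  0  0  0  0  0
 1  0  1  1  1  1  1  1  1  1  1
 1  0  1  1  1  2  2  2  2  2  2
 0  0  1  2  2  2  3  3  3  3  3
 1  0  1  2  2  3  3  4  4  4  4
 0  0  1  2  3  3  4  4  4  5  5
 1  0  1  2  3  4  4  5  5  5  6
 1  0  1  2  3  4  4  5  6  6  6
 1  0  1  2  3  4  4  5  6  6  7
 0  0  1  2  3  4  5  5  6  7  7
 1  0  1  2  3  4  5  6  6  7  8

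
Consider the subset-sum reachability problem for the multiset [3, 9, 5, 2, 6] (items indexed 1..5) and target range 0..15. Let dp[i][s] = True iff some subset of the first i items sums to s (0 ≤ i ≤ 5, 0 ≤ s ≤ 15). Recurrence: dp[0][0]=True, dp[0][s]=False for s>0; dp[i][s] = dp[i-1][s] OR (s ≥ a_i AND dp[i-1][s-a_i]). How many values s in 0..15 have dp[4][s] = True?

11

i\s   0   1   2   3   4   5   6   7   8   9  10  11  12  13  14  15
  0   T   F   F   F   F   F   F   F   F   F   F   F   F   F   F   F
  1   T   F   F   T   F   F   F   F   F   F   F   F   F   F   F   F
  2   T   F   F   T   F   F   F   F   F   T   F   F   T   F   F   F
  3   T   F   F   T   F   T   F   F   T   T   F   F   T   F   T   F
  4   T   F   T   T   F   T   F   T   T   T   T   T   T   F   T   F
  5   T   F   T   T   F   T   T   T   T   T   T   T   T   T   T   T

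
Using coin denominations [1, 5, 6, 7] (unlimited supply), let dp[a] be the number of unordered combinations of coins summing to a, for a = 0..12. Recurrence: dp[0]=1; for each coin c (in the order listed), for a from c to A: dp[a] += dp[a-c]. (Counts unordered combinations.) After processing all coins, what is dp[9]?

4

after  coin     0     1     2     3     4     5     6     7     8     9    10    11    12
          1     1     1     1     1     1     1     1     1     1     1     1     1     1
          5     1     1     1     1     1     2     2     2     2     2     3     3     3
          6     1     1     1     1     1     2     3     3     3     3     4     5     6
          7     1     1     1     1     1     2     3     4     4     4     5     6     8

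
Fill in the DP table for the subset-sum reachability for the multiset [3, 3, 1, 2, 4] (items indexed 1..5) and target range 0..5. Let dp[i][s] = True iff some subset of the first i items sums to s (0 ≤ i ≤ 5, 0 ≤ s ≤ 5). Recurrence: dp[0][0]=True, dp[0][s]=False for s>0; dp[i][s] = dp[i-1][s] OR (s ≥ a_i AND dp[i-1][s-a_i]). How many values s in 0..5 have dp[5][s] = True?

6

i\s   0   1   2   3   4   5
  0   T   F   F   F   F   F
  1   T   F   F   T   F   F
  2   T   F   F   T   F   F
  3   T   T   F   T   T   F
  4   T   T   T   T   T   T
  5   T   T   T   T   T   T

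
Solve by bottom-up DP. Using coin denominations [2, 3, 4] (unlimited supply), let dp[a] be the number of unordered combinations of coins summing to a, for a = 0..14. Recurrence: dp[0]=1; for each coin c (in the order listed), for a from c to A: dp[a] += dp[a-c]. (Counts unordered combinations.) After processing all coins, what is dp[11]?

after  coin     0     1     2     3     4     5     6     7     8     9    10    11    12    13    14
          2     1     0     1     0     1     0     1     0     1     0     1     0     1     0     1
          3     1     0     1     1     1     1     2     1     2     2     2     2     3     2     3
          4     1     0     1     1     2     1     3     2     4     3     5     4     7     5     8

4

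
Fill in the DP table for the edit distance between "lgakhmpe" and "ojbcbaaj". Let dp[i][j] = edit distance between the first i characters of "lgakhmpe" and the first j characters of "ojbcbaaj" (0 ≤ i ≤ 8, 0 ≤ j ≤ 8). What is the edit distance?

8

   ''  o  j  b  c  b  a  a  j
''  0  1  2  3  4  5  6  7  8
 l  1  1  2  3  4  5  6  7  8
 g  2  2  2  3  4  5  6  7  8
 a  3  3  3  3  4  5  5  6  7
 k  4  4  4  4  4  5  6  6  7
 h  5  5  5  5  5  5  6  7  7
 m  6  6  6  6  6  6  6  7  8
 p  7  7  7  7  7  7  7  7  8
 e  8  8  8  8  8  8  8  8  8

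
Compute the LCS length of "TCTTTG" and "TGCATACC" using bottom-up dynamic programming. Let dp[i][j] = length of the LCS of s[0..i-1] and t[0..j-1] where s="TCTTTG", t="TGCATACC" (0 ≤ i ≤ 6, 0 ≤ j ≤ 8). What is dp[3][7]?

3

   ''  T  G  C  A  T  A  C  C
''  0  0  0  0  0  0  0  0  0
 T  0  1  1  1  1  1  1  1  1
 C  0  1  1  2  2  2  2  2  2
 T  0  1  1  2  2  3  3  3  3
 T  0  1  1  2  2  3  3  3  3
 T  0  1  1  2  2  3  3  3  3
 G  0  1  2  2  2  3  3  3  3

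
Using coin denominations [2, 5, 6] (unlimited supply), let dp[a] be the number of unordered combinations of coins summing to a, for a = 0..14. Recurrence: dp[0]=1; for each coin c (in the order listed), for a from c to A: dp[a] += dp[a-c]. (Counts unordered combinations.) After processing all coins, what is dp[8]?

after  coin     0     1     2     3     4     5     6     7     8     9    10    11    12    13    14
          2     1     0     1     0     1     0     1     0     1     0     1     0     1     0     1
          5     1     0     1     0     1     1     1     1     1     1     2     1     2     1     2
          6     1     0     1     0     1     1     2     1     2     1     3     2     4     2     4

2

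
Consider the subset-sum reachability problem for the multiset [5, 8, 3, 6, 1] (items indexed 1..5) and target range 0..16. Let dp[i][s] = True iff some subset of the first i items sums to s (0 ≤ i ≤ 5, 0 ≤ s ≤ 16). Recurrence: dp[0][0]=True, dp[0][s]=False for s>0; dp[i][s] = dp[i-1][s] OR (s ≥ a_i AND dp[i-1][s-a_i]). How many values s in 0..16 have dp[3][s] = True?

i\s   0   1   2   3   4   5   6   7   8   9  10  11  12  13  14  15  16
  0   T   F   F   F   F   F   F   F   F   F   F   F   F   F   F   F   F
  1   T   F   F   F   F   T   F   F   F   F   F   F   F   F   F   F   F
  2   T   F   F   F   F   T   F   F   T   F   F   F   F   T   F   F   F
  3   T   F   F   T   F   T   F   F   T   F   F   T   F   T   F   F   T
  4   T   F   F   T   F   T   T   F   T   T   F   T   F   T   T   F   T
  5   T   T   F   T   T   T   T   T   T   T   T   T   T   T   T   T   T

7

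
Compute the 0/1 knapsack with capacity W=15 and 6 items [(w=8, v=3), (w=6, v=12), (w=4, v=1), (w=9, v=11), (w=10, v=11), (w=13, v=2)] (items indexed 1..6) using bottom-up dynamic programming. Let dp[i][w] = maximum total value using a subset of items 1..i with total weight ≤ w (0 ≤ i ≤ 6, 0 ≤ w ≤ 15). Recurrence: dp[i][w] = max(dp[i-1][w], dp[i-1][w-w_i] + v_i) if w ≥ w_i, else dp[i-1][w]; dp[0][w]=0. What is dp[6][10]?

i\w   0   1   2   3   4   5   6   7   8   9  10  11  12  13  14  15
  0   0   0   0   0   0   0   0   0   0   0   0   0   0   0   0   0
  1   0   0   0   0   0   0   0   0   3   3   3   3   3   3   3   3
  2   0   0   0   0   0   0  12  12  12  12  12  12  12  12  15  15
  3   0   0   0   0   1   1  12  12  12  12  13  13  13  13  15  15
  4   0   0   0   0   1   1  12  12  12  12  13  13  13  13  15  23
  5   0   0   0   0   1   1  12  12  12  12  13  13  13  13  15  23
  6   0   0   0   0   1   1  12  12  12  12  13  13  13  13  15  23

13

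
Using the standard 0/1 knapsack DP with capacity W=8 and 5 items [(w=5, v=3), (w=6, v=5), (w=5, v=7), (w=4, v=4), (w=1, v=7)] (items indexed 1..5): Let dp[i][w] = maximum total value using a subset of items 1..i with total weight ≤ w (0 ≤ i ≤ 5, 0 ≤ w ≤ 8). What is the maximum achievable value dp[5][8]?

14

i\w   0   1   2   3   4   5   6   7   8
  0   0   0   0   0   0   0   0   0   0
  1   0   0   0   0   0   3   3   3   3
  2   0   0   0   0   0   3   5   5   5
  3   0   0   0   0   0   7   7   7   7
  4   0   0   0   0   4   7   7   7   7
  5   0   7   7   7   7  11  14  14  14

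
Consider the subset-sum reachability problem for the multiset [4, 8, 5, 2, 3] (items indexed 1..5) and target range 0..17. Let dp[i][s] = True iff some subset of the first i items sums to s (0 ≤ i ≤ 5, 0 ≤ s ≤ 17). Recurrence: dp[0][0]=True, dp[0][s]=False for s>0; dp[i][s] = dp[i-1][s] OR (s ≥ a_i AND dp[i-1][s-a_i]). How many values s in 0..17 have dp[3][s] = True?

8

i\s   0   1   2   3   4   5   6   7   8   9  10  11  12  13  14  15  16  17
  0   T   F   F   F   F   F   F   F   F   F   F   F   F   F   F   F   F   F
  1   T   F   F   F   T   F   F   F   F   F   F   F   F   F   F   F   F   F
  2   T   F   F   F   T   F   F   F   T   F   F   F   T   F   F   F   F   F
  3   T   F   F   F   T   T   F   F   T   T   F   F   T   T   F   F   F   T
  4   T   F   T   F   T   T   T   T   T   T   T   T   T   T   T   T   F   T
  5   T   F   T   T   T   T   T   T   T   T   T   T   T   T   T   T   T   T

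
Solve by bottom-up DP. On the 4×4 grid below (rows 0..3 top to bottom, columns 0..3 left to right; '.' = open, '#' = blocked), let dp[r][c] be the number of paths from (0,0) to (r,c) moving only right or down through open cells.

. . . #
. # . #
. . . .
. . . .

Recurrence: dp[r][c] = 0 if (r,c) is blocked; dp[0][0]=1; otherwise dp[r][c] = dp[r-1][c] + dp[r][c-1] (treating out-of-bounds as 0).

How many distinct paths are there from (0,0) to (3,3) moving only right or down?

6

r\c   0   1   2   3
  0   1   1   1   0
  1   1   0   1   0
  2   1   1   2   2
  3   1   2   4   6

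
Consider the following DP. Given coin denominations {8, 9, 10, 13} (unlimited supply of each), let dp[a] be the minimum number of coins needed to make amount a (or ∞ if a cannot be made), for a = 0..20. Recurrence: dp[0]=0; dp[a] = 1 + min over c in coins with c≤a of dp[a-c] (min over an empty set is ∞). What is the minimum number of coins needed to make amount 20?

2

 a  0  1  2  3  4  5  6  7  8  9 10 11 12 13 14 15 16 17 18 19 20
dp  0  -  -  -  -  -  -  -  1  1  1  -  -  1  -  -  2  2  2  2  2
(- denotes ∞ / unreachable)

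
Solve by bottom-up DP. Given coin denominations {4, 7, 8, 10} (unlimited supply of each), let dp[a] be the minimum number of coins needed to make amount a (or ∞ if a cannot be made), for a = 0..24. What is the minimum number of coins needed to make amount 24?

3

 a  0  1  2  3  4  5  6  7  8  9 10 11 12 13 14 15 16 17 18 19 20 21 22 23 24
dp  0  -  -  -  1  -  -  1  1  -  1  2  2  -  2  2  2  2  2  3  2  3  3  3  3
(- denotes ∞ / unreachable)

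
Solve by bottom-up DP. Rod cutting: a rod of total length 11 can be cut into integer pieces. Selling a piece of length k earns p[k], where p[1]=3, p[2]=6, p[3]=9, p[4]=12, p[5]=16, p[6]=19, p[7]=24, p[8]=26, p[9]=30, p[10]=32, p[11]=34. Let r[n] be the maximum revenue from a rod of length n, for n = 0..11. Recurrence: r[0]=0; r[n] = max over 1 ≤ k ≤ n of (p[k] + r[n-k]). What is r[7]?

24

   n    0    1    2    3    4    5    6    7    8    9   10   11
r[n]    0    3    6    9   12   16   19   24   27   30   33   36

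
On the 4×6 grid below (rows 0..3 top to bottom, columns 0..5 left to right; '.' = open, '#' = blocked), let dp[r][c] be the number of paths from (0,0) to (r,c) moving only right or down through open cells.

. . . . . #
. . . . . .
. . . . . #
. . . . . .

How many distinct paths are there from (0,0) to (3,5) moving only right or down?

r\c   0   1   2   3   4   5
  0   1   1   1   1   1   0
  1   1   2   3   4   5   5
  2   1   3   6  10  15   0
  3   1   4  10  20  35  35

35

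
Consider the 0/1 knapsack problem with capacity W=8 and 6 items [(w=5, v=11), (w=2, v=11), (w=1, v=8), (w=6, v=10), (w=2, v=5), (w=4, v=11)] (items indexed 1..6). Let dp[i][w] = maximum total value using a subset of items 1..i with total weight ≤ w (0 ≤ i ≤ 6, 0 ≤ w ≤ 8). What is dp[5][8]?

i\w   0   1   2   3   4   5   6   7   8
  0   0   0   0   0   0   0   0   0   0
  1   0   0   0   0   0  11  11  11  11
  2   0   0  11  11  11  11  11  22  22
  3   0   8  11  19  19  19  19  22  30
  4   0   8  11  19  19  19  19  22  30
  5   0   8  11  19  19  24  24  24  30
  6   0   8  11  19  19  24  24  30  30

30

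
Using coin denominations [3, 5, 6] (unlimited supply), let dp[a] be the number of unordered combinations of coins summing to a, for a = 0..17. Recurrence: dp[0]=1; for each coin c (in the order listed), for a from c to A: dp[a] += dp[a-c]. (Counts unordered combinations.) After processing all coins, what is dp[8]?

after  coin     0     1     2     3     4     5     6     7     8     9    10    11    12    13    14    15    16    17
          3     1     0     0     1     0     0     1     0     0     1     0     0     1     0     0     1     0     0
          5     1     0     0     1     0     1     1     0     1     1     1     1     1     1     1     2     1     1
          6     1     0     0     1     0     1     2     0     1     2     1     2     3     1     2     4     2     3

1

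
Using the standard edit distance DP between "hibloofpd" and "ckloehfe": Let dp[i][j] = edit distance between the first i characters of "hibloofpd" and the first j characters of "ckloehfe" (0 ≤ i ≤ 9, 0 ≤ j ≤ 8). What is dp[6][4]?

4

   ''  c  k  l  o  e  h  f  e
''  0  1  2  3  4  5  6  7  8
 h  1  1  2  3  4  5  5  6  7
 i  2  2  2  3  4  5  6  6  7
 b  3  3  3  3  4  5  6  7  7
 l  4  4  4  3  4  5  6  7  8
 o  5  5  5  4  3  4  5  6  7
 o  6  6  6  5  4  4  5  6  7
 f  7  7  7  6  5  5  5  5  6
 p  8  8  8  7  6  6  6  6  6
 d  9  9  9  8  7  7  7  7  7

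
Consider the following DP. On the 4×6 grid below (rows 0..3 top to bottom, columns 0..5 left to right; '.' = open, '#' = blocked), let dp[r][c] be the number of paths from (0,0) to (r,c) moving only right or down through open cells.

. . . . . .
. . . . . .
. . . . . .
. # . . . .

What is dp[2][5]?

21

r\c   0   1   2   3   4   5
  0   1   1   1   1   1   1
  1   1   2   3   4   5   6
  2   1   3   6  10  15  21
  3   1   0   6  16  31  52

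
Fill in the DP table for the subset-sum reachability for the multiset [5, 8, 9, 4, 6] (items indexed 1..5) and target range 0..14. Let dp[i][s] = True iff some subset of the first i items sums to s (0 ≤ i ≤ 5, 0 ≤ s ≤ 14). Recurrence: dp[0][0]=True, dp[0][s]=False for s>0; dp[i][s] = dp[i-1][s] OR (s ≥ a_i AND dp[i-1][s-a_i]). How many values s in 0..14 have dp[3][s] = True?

i\s   0   1   2   3   4   5   6   7   8   9  10  11  12  13  14
  0   T   F   F   F   F   F   F   F   F   F   F   F   F   F   F
  1   T   F   F   F   F   T   F   F   F   F   F   F   F   F   F
  2   T   F   F   F   F   T   F   F   T   F   F   F   F   T   F
  3   T   F   F   F   F   T   F   F   T   T   F   F   F   T   T
  4   T   F   F   F   T   T   F   F   T   T   F   F   T   T   T
  5   T   F   F   F   T   T   T   F   T   T   T   T   T   T   T

6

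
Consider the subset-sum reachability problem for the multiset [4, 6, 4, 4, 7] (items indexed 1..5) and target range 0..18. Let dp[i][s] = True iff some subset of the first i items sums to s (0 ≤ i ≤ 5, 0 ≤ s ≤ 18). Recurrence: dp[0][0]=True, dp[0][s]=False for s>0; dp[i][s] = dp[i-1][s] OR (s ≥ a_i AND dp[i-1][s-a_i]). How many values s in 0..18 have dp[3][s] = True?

6

i\s   0   1   2   3   4   5   6   7   8   9  10  11  12  13  14  15  16  17  18
  0   T   F   F   F   F   F   F   F   F   F   F   F   F   F   F   F   F   F   F
  1   T   F   F   F   T   F   F   F   F   F   F   F   F   F   F   F   F   F   F
  2   T   F   F   F   T   F   T   F   F   F   T   F   F   F   F   F   F   F   F
  3   T   F   F   F   T   F   T   F   T   F   T   F   F   F   T   F   F   F   F
  4   T   F   F   F   T   F   T   F   T   F   T   F   T   F   T   F   F   F   T
  5   T   F   F   F   T   F   T   T   T   F   T   T   T   T   T   T   F   T   T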